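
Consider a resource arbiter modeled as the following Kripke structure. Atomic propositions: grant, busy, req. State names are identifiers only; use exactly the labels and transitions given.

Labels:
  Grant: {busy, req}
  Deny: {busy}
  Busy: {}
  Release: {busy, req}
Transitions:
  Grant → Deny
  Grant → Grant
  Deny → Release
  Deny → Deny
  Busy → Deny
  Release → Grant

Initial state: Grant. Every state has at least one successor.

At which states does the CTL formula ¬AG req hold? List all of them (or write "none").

{Grant, Deny, Busy, Release}

States satisfying req: {Grant, Release}.
States satisfying AG req: ∅.
States satisfying ¬AG req: {Grant, Deny, Busy, Release}.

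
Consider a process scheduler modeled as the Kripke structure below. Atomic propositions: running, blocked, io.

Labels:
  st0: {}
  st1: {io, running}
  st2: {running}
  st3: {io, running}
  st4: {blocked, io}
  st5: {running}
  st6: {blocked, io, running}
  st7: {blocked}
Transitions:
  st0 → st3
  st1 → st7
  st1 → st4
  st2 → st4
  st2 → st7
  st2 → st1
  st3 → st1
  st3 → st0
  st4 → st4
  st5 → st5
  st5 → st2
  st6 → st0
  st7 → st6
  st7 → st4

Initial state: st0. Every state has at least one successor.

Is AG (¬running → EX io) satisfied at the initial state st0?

Satisfied

States satisfying ¬running → EX io: {st0, st1, st2, st3, st4, st5, st6, st7}.
States satisfying AG (¬running → EX io): {st0, st1, st2, st3, st4, st5, st6, st7}.
Every state reachable from st0 satisfies ¬running → EX io.
st0 ∈ Sat(AG (¬running → EX io)).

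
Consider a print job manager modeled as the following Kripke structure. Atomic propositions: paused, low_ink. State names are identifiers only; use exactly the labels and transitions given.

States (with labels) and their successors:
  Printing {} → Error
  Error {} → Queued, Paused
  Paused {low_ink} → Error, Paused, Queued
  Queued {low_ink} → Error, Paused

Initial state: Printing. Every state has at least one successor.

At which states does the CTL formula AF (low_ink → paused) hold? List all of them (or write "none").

{Printing, Error}

States satisfying low_ink → paused: {Printing, Error}.
States satisfying AF (low_ink → paused): {Printing, Error}.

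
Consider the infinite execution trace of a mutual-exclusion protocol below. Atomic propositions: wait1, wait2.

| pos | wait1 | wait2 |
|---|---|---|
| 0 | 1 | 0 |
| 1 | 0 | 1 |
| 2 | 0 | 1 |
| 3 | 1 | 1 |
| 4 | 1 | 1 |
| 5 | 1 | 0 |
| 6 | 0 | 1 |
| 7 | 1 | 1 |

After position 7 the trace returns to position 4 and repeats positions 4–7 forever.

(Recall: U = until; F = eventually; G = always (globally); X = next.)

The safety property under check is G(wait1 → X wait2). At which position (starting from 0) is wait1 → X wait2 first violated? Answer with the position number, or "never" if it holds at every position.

Check wait1 → X wait2 at each position in order: 0 ✓, 1 ✓, 2 ✓, 3 ✓.
At position 4 the labels are {wait1, wait2} and the next position 5 has {wait1}, so wait1 → X wait2 is false there. This is the first violation.

4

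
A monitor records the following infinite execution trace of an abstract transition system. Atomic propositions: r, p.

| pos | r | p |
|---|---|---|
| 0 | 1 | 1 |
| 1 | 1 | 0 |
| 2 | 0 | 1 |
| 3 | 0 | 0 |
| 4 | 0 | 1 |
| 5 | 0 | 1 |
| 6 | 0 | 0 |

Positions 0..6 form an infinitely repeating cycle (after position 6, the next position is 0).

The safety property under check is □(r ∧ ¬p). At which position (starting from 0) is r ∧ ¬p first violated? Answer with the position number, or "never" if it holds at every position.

0

At position 0 the labels are {p, r}, so r ∧ ¬p is false there. This is the first violation.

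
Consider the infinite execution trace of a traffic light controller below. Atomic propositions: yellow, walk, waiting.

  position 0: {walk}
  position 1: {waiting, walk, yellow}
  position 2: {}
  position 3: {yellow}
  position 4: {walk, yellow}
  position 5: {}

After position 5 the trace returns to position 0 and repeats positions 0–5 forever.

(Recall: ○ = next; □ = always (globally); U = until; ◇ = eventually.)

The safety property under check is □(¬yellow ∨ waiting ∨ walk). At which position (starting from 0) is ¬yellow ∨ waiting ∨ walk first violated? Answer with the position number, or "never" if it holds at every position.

Check ¬yellow ∨ waiting ∨ walk at each position in order: 0 ✓, 1 ✓, 2 ✓.
At position 3 the labels are {yellow}, so ¬yellow ∨ waiting ∨ walk is false there. This is the first violation.

3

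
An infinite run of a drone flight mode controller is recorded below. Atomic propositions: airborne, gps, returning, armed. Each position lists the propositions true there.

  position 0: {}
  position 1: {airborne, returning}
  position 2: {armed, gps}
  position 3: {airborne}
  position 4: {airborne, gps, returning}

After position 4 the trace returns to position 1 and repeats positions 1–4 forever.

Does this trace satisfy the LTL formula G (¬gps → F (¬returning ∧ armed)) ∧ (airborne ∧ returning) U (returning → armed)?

Yes

¬gps → F (¬returning ∧ armed) holds at every position 0..4, and those are all positions ever visited, so G (¬gps → F (¬returning ∧ armed)) holds.
Positions where ¬gps holds: 0, 1, 3.
Check F (¬returning ∧ armed) at each: 0→ok, 1→ok, 3→ok.
Walking from position 0: returning → armed first holds at position 0, and airborne ∧ returning holds at every earlier position along the way, so (airborne ∧ returning) U (returning → armed) holds.
At position 0: G (¬gps → F (¬returning ∧ armed)) is true; (airborne ∧ returning) U (returning → armed) is true; so G (¬gps → F (¬returning ∧ armed)) ∧ (airborne ∧ returning) U (returning → armed) is true.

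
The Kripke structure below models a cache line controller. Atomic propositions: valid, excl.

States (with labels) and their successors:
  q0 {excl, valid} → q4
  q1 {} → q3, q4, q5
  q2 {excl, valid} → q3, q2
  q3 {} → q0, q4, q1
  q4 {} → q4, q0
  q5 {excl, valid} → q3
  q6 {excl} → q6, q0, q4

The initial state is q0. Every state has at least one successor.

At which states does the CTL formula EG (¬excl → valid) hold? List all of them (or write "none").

{q2, q6}

States satisfying ¬excl → valid: {q0, q2, q5, q6}.
States satisfying EG (¬excl → valid): {q2, q6}.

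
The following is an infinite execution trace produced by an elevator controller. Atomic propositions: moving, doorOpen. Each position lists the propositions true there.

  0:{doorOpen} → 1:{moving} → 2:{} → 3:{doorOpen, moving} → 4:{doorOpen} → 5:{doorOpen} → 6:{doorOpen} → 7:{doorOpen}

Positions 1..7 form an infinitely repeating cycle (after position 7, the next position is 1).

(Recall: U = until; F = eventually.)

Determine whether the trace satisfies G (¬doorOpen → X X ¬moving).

Does not hold

¬doorOpen → X X ¬moving must hold at every position from 0 onward. It fails at position 1, so G (¬doorOpen → X X ¬moving) is false.
Positions where ¬doorOpen holds: 1, 2.
Check X X ¬moving at each: 1→fails, 2→ok.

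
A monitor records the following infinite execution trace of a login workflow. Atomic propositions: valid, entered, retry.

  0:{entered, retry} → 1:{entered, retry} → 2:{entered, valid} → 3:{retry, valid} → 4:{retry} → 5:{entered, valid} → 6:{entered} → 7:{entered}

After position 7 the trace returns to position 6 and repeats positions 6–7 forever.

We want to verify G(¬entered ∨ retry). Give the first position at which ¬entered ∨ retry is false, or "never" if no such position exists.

Check ¬entered ∨ retry at each position in order: 0 ✓, 1 ✓.
At position 2 the labels are {entered, valid}, so ¬entered ∨ retry is false there. This is the first violation.

2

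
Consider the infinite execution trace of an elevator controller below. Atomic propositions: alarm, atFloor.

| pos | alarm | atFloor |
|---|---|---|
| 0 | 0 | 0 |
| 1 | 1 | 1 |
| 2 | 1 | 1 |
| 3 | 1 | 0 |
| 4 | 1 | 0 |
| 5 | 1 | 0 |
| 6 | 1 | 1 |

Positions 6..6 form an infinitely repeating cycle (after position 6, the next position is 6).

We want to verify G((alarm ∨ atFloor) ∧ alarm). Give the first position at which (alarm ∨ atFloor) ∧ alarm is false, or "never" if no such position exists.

0

At position 0 the labels are {}, so (alarm ∨ atFloor) ∧ alarm is false there. This is the first violation.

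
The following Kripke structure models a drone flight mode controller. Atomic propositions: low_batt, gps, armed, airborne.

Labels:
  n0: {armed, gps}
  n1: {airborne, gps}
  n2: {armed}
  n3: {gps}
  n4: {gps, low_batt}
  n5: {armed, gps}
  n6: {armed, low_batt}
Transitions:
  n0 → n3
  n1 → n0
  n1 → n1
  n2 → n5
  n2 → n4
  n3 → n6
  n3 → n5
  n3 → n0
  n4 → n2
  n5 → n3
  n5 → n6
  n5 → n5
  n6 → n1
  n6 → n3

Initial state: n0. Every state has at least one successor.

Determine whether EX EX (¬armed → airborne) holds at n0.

States satisfying EX (¬armed → airborne): {n1, n2, n3, n4, n5, n6}.
States satisfying EX EX (¬armed → airborne): {n0, n1, n2, n3, n4, n5, n6}.
n0 ∈ Sat(EX EX (¬armed → airborne)).

Yes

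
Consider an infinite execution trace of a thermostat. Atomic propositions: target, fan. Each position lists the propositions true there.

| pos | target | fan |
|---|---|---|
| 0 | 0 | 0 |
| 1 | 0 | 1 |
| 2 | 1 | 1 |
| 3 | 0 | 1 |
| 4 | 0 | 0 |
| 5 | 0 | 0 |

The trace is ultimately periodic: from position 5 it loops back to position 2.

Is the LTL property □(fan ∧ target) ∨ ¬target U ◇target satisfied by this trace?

fan ∧ target must hold at every position from 0 onward. It fails at position 0, so □(fan ∧ target) is false.
Walking from position 0: ◇target first holds at position 0, and ¬target holds at every earlier position along the way, so ¬target U ◇target holds.
At position 0: □(fan ∧ target) is false; ¬target U ◇target is true; so □(fan ∧ target) ∨ ¬target U ◇target is true.

Yes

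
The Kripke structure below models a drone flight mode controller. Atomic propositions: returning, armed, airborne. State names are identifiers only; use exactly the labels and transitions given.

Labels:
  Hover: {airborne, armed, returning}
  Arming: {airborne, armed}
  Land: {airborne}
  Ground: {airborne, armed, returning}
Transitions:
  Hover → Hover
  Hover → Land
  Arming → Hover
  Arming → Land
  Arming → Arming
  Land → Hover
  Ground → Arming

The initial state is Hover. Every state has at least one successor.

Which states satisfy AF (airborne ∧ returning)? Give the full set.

States satisfying airborne ∧ returning: {Hover, Ground}.
States satisfying AF (airborne ∧ returning): {Hover, Land, Ground}.

{Hover, Land, Ground}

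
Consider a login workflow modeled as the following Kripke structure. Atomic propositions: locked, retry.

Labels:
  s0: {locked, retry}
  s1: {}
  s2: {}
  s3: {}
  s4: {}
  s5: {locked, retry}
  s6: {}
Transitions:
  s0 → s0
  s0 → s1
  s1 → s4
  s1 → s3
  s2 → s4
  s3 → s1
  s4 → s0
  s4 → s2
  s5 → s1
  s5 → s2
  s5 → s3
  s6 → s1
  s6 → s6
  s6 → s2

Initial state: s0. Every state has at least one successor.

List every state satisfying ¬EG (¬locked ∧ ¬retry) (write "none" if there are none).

{s0, s5}

States satisfying ¬locked ∧ ¬retry: {s1, s2, s3, s4, s6}.
States satisfying EG (¬locked ∧ ¬retry): {s1, s2, s3, s4, s6}.
States satisfying ¬EG (¬locked ∧ ¬retry): {s0, s5}.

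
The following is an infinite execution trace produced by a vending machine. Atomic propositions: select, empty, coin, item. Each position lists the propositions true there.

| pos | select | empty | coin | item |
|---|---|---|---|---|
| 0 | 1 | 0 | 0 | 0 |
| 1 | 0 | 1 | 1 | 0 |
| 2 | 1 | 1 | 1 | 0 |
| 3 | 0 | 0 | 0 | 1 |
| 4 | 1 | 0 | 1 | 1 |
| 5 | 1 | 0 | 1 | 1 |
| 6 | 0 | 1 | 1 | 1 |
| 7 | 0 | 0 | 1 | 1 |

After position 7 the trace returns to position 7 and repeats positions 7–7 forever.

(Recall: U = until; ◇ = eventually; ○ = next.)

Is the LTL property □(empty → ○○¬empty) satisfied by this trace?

Holds

empty → ○○¬empty holds at every position 0..7, and those are all positions ever visited, so □(empty → ○○¬empty) holds.
Positions where empty holds: 1, 2, 6.
Check ○○¬empty at each: 1→ok, 2→ok, 6→ok.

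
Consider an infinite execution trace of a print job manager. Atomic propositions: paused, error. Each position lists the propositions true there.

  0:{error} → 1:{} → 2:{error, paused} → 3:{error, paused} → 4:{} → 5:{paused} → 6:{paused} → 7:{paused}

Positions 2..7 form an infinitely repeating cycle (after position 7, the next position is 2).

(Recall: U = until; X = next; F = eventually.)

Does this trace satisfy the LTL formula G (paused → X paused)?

Violated

paused → X paused must hold at every position from 0 onward. It fails at position 3, so G (paused → X paused) is false.
Positions where paused holds: 2, 3, 5, 6, 7.
Check X paused at each: 2→ok, 3→fails, 5→ok, 6→ok, 7→ok.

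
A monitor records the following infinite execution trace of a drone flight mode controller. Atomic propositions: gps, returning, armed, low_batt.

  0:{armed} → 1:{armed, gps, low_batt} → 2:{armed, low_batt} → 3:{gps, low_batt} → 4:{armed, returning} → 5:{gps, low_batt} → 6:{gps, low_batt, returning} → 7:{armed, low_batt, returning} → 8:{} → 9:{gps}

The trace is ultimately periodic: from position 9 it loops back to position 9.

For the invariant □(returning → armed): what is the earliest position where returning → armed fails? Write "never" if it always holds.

Check returning → armed at each position in order: 0 ✓, 1 ✓, 2 ✓, 3 ✓, 4 ✓, 5 ✓.
At position 6 the labels are {gps, low_batt, returning}, so returning → armed is false there. This is the first violation.

6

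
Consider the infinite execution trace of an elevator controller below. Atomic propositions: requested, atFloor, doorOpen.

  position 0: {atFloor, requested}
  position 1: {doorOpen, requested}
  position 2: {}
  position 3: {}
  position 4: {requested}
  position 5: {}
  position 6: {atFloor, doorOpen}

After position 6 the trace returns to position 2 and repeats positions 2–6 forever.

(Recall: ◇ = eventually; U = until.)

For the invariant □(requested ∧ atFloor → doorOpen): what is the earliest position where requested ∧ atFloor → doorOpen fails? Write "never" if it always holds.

0

At position 0 the labels are {atFloor, requested}, so requested ∧ atFloor → doorOpen is false there. This is the first violation.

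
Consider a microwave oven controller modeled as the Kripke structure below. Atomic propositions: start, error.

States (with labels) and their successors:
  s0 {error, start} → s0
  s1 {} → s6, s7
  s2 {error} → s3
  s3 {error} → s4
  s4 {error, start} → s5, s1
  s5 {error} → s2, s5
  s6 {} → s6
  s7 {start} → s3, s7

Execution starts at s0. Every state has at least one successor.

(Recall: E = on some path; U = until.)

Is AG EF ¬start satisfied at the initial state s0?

States satisfying EF ¬start: {s1, s2, s3, s4, s5, s6, s7}.
States satisfying AG EF ¬start: {s1, s2, s3, s4, s5, s6, s7}.
s0 is reachable from s0 and violates EF ¬start, so AG fails at s0.
s0 ∉ Sat(AG EF ¬start).

Does not hold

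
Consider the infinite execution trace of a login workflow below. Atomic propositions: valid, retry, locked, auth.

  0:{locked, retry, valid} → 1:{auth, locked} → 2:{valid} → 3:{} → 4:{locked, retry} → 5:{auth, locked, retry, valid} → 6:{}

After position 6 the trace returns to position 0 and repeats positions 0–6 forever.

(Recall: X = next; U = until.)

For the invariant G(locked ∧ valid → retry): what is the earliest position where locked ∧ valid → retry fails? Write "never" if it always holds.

never

locked ∧ valid → retry holds at every position 0..6, and those are all the positions the trace ever visits, so the invariant G(locked ∧ valid → retry) is never violated.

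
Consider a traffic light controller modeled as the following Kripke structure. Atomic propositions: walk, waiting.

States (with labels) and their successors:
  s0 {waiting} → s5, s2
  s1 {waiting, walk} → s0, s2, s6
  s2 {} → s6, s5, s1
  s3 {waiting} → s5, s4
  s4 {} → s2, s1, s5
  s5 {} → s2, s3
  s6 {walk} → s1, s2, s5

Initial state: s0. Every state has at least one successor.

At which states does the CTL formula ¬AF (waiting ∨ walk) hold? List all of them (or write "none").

States satisfying waiting ∨ walk: {s0, s1, s3, s6}.
States satisfying AF (waiting ∨ walk): {s0, s1, s3, s6}.
States satisfying ¬AF (waiting ∨ walk): {s2, s4, s5}.

{s2, s4, s5}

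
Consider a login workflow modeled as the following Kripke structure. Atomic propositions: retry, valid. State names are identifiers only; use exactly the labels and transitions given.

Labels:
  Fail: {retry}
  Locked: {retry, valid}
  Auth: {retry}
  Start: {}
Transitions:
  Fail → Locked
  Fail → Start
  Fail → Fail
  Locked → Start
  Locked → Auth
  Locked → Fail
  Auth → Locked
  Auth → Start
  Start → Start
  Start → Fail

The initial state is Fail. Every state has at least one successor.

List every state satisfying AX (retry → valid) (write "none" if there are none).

{Auth}

States satisfying retry → valid: {Locked, Start}.
States satisfying AX (retry → valid): {Auth}.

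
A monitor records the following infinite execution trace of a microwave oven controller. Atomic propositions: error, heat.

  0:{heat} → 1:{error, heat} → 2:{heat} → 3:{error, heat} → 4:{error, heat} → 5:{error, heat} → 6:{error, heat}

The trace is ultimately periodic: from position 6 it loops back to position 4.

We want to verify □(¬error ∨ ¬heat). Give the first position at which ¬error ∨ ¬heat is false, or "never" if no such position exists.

1

Check ¬error ∨ ¬heat at each position in order: 0 ✓.
At position 1 the labels are {error, heat}, so ¬error ∨ ¬heat is false there. This is the first violation.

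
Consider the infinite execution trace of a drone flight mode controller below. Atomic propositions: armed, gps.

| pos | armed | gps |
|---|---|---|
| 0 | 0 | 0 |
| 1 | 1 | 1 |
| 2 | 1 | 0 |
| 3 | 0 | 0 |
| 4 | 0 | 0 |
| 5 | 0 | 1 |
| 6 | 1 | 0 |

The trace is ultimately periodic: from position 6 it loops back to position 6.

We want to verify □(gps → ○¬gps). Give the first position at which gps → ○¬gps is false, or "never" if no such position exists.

never

gps → ○¬gps holds at every position 0..6, and those are all the positions the trace ever visits, so the invariant □(gps → ○¬gps) is never violated.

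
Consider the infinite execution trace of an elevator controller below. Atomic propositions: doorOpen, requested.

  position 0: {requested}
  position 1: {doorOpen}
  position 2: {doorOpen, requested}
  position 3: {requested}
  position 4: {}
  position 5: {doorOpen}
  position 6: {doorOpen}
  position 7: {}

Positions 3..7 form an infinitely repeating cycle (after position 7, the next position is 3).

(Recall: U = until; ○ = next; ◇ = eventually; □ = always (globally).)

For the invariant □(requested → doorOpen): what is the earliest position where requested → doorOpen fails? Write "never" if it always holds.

0

At position 0 the labels are {requested}, so requested → doorOpen is false there. This is the first violation.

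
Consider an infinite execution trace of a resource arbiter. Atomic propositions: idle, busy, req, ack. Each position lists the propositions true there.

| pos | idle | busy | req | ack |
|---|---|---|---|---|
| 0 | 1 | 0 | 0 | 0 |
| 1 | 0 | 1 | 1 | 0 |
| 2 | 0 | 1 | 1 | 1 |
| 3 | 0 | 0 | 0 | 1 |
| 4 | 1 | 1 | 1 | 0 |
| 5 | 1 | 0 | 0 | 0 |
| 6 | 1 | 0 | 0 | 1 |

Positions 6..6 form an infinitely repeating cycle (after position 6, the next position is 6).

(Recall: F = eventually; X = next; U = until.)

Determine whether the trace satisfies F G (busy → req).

G (busy → req) holds at position 0, which is reachable from 0, so F G (busy → req) holds.

Satisfied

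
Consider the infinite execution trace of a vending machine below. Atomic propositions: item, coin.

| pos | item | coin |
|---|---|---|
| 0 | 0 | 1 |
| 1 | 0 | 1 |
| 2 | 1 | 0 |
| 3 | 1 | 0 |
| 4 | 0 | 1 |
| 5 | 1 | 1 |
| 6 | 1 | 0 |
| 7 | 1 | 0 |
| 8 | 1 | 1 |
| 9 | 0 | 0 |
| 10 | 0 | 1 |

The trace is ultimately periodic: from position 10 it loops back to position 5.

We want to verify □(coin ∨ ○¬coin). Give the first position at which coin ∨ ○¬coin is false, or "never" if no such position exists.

Check coin ∨ ○¬coin at each position in order: 0 ✓, 1 ✓, 2 ✓.
At position 3 the labels are {item} and the next position 4 has {coin}, so coin ∨ ○¬coin is false there. This is the first violation.

3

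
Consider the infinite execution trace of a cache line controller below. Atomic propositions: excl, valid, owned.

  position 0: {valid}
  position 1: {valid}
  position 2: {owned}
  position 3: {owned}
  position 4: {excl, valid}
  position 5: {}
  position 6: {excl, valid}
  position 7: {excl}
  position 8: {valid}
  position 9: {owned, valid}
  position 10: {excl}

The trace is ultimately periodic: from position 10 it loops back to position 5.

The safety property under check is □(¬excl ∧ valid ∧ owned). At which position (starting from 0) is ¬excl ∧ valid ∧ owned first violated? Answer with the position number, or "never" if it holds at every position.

0

At position 0 the labels are {valid}, so ¬excl ∧ valid ∧ owned is false there. This is the first violation.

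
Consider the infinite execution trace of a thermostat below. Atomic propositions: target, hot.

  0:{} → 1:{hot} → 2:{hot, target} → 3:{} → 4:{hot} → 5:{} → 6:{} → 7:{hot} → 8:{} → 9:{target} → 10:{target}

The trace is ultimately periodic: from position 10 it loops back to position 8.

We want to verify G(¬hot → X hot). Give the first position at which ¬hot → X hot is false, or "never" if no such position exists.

5

Check ¬hot → X hot at each position in order: 0 ✓, 1 ✓, 2 ✓, 3 ✓, 4 ✓.
At position 5 the labels are {} and the next position 6 has {}, so ¬hot → X hot is false there. This is the first violation.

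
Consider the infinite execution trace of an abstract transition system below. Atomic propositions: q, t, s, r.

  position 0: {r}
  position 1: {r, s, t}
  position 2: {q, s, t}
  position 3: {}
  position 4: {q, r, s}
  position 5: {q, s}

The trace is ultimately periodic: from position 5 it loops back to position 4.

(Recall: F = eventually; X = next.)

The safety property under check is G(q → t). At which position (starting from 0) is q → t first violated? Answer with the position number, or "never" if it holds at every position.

Check q → t at each position in order: 0 ✓, 1 ✓, 2 ✓, 3 ✓.
At position 4 the labels are {q, r, s}, so q → t is false there. This is the first violation.

4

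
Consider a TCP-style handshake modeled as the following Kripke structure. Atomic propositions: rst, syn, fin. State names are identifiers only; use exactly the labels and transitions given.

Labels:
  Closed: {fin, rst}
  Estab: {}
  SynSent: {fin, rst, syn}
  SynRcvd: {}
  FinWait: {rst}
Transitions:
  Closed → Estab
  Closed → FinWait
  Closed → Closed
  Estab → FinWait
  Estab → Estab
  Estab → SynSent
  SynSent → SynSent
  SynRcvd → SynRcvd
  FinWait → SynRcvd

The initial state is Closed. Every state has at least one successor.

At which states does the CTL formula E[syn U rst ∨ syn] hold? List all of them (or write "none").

{Closed, SynSent, FinWait}

States satisfying syn: {SynSent}.
States satisfying rst ∨ syn: {Closed, SynSent, FinWait}.
States satisfying E[syn U rst ∨ syn]: {Closed, SynSent, FinWait}.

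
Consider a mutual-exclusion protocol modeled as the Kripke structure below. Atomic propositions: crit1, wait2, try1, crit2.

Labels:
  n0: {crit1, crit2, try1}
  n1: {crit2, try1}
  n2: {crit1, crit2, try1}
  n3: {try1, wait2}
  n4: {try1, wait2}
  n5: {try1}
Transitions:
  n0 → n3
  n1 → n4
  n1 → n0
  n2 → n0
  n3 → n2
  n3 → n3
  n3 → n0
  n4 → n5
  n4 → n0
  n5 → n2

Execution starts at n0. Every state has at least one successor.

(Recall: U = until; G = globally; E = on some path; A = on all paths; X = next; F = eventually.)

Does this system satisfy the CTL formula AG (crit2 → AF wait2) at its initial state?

States satisfying crit2 → AF wait2: {n0, n1, n2, n3, n4, n5}.
States satisfying AG (crit2 → AF wait2): {n0, n1, n2, n3, n4, n5}.
Every state reachable from n0 satisfies crit2 → AF wait2.
n0 ∈ Sat(AG (crit2 → AF wait2)).

Holds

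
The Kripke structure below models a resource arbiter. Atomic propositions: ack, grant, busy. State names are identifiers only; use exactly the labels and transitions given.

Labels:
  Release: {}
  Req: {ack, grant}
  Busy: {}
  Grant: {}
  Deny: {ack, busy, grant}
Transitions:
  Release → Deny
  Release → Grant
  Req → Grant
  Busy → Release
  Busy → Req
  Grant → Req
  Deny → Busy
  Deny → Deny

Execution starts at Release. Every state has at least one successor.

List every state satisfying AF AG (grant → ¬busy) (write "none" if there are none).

States satisfying AG (grant → ¬busy): {Req, Grant}.
States satisfying AF AG (grant → ¬busy): {Req, Grant}.

{Req, Grant}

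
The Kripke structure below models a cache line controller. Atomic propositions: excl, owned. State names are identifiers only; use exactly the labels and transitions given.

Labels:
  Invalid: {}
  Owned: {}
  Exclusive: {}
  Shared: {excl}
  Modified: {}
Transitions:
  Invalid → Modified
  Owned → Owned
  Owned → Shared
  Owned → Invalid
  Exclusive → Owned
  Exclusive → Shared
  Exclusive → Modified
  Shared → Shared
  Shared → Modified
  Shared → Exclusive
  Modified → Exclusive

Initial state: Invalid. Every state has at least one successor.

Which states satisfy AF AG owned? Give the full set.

States satisfying AG owned: ∅.
States satisfying AF AG owned: ∅.

none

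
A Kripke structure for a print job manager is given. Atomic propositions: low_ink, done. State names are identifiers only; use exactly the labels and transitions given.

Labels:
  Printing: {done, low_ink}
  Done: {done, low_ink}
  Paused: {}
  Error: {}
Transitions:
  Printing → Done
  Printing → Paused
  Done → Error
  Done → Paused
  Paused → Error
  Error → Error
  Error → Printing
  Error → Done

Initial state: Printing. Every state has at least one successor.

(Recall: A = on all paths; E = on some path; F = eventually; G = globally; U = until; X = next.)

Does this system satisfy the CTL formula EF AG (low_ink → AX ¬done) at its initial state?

No

States satisfying AG (low_ink → AX ¬done): ∅.
States satisfying EF AG (low_ink → AX ¬done): ∅.
No suitable path/successor from Printing witnesses the formula.
Printing ∉ Sat(EF AG (low_ink → AX ¬done)).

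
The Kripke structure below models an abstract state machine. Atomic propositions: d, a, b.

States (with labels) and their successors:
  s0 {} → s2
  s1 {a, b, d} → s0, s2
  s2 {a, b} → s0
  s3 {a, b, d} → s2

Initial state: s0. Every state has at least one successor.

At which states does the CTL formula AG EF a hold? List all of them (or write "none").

States satisfying EF a: {s0, s1, s2, s3}.
States satisfying AG EF a: {s0, s1, s2, s3}.

{s0, s1, s2, s3}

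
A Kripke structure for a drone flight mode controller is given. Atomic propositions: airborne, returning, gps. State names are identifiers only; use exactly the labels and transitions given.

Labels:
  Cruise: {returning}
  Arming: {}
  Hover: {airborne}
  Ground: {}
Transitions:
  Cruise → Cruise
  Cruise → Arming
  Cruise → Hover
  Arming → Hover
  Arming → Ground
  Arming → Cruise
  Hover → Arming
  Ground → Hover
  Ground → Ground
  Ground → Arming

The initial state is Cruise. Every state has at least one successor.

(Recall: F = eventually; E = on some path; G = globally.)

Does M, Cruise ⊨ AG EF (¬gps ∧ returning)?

Yes

States satisfying EF (¬gps ∧ returning): {Cruise, Arming, Hover, Ground}.
States satisfying AG EF (¬gps ∧ returning): {Cruise, Arming, Hover, Ground}.
Every state reachable from Cruise satisfies EF (¬gps ∧ returning).
Cruise ∈ Sat(AG EF (¬gps ∧ returning)).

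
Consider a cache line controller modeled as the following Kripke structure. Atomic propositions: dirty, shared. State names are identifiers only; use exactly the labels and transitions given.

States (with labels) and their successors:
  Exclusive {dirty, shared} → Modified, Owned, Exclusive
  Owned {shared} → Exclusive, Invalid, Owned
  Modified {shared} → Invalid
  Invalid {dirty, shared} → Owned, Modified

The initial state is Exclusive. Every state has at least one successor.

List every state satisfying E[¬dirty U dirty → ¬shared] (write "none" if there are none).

States satisfying ¬dirty: {Owned, Modified}.
States satisfying dirty → ¬shared: {Owned, Modified}.
States satisfying E[¬dirty U dirty → ¬shared]: {Owned, Modified}.

{Owned, Modified}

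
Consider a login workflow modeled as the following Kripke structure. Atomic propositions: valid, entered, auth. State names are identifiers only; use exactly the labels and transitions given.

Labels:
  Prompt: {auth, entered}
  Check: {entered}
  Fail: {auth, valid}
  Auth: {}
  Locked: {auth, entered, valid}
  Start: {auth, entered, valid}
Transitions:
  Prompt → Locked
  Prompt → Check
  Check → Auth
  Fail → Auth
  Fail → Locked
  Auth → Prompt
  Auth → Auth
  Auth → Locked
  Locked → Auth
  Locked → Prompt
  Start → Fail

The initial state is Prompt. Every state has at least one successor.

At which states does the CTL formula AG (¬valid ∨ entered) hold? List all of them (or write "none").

States satisfying ¬valid ∨ entered: {Prompt, Check, Auth, Locked, Start}.
States satisfying AG (¬valid ∨ entered): {Prompt, Check, Auth, Locked}.

{Prompt, Check, Auth, Locked}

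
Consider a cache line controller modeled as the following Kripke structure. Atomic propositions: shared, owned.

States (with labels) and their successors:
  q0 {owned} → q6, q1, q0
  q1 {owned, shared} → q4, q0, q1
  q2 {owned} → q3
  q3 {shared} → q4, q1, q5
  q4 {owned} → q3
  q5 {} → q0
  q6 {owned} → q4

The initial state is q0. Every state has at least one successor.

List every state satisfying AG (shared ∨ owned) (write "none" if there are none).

States satisfying shared ∨ owned: {q0, q1, q2, q3, q4, q6}.
States satisfying AG (shared ∨ owned): ∅.

none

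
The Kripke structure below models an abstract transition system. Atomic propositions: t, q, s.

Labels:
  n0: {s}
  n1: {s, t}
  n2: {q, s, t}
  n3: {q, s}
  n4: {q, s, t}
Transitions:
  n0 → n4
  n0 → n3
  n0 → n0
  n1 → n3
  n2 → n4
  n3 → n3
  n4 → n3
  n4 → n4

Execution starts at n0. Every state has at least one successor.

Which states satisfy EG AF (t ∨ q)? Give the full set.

States satisfying AF (t ∨ q): {n1, n2, n3, n4}.
States satisfying EG AF (t ∨ q): {n1, n2, n3, n4}.

{n1, n2, n3, n4}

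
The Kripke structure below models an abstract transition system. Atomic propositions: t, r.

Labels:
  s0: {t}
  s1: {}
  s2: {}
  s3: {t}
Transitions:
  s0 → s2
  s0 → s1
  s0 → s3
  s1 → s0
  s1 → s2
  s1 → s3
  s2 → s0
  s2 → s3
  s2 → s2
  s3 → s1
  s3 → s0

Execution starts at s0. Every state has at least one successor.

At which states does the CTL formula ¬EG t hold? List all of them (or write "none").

{s1, s2}

States satisfying t: {s0, s3}.
States satisfying EG t: {s0, s3}.
States satisfying ¬EG t: {s1, s2}.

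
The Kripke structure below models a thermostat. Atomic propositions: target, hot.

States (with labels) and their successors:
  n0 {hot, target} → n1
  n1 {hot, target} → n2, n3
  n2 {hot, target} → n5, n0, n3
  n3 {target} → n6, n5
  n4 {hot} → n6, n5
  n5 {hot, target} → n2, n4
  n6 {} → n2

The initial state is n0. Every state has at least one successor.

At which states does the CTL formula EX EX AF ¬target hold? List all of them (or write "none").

States satisfying EX AF ¬target: {n3, n4, n5}.
States satisfying EX EX AF ¬target: {n1, n2, n3, n4, n5}.

{n1, n2, n3, n4, n5}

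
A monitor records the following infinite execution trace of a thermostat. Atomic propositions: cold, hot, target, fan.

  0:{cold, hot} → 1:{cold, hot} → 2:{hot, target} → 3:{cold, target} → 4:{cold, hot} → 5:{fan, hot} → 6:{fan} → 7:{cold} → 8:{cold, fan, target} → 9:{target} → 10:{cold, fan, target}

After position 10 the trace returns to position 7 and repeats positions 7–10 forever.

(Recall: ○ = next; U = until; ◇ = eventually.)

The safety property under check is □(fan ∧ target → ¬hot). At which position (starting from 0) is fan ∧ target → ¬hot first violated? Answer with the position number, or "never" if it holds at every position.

never

fan ∧ target → ¬hot holds at every position 0..10, and those are all the positions the trace ever visits, so the invariant □(fan ∧ target → ¬hot) is never violated.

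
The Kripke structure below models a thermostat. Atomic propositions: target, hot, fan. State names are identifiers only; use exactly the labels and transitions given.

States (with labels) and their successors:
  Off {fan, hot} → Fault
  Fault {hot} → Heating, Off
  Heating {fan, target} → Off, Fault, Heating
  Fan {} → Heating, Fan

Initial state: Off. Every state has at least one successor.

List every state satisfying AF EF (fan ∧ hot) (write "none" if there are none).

States satisfying EF (fan ∧ hot): {Off, Fault, Heating, Fan}.
States satisfying AF EF (fan ∧ hot): {Off, Fault, Heating, Fan}.

{Off, Fault, Heating, Fan}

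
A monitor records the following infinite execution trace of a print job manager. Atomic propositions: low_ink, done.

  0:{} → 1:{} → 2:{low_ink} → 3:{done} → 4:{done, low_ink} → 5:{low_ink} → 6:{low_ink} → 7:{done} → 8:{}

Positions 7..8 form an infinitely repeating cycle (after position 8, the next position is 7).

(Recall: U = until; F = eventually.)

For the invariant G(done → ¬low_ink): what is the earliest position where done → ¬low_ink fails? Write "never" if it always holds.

4

Check done → ¬low_ink at each position in order: 0 ✓, 1 ✓, 2 ✓, 3 ✓.
At position 4 the labels are {done, low_ink}, so done → ¬low_ink is false there. This is the first violation.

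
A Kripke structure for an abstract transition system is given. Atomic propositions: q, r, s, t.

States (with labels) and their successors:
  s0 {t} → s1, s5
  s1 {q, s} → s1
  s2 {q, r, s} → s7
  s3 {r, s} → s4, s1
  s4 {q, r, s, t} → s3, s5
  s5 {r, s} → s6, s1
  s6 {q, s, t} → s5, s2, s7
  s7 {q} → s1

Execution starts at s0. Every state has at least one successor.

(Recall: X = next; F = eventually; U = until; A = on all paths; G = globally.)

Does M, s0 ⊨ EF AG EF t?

States satisfying AG EF t: ∅.
States satisfying EF AG EF t: ∅.
No suitable path/successor from s0 witnesses the formula.
s0 ∉ Sat(EF AG EF t).

Does not hold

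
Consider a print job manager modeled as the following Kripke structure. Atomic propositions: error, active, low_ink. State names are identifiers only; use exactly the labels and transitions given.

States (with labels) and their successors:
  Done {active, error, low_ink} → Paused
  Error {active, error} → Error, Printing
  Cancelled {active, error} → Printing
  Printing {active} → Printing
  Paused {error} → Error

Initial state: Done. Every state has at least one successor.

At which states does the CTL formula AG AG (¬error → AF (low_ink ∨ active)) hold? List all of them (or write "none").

{Done, Error, Cancelled, Printing, Paused}

States satisfying AG (¬error → AF (low_ink ∨ active)): {Done, Error, Cancelled, Printing, Paused}.
States satisfying AG AG (¬error → AF (low_ink ∨ active)): {Done, Error, Cancelled, Printing, Paused}.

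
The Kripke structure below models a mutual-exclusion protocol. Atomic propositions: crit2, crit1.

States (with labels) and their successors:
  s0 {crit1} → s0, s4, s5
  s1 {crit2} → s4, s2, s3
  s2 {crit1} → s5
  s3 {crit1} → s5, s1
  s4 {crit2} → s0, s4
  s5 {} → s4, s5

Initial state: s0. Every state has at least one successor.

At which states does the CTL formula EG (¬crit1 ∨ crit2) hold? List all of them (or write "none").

States satisfying ¬crit1 ∨ crit2: {s1, s4, s5}.
States satisfying EG (¬crit1 ∨ crit2): {s1, s4, s5}.

{s1, s4, s5}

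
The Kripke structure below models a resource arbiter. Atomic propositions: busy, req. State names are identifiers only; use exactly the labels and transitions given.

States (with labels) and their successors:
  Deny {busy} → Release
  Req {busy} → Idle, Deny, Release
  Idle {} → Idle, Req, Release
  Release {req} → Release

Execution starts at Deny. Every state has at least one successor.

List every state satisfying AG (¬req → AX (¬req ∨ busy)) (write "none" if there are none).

States satisfying ¬req → AX (¬req ∨ busy): {Release}.
States satisfying AG (¬req → AX (¬req ∨ busy)): {Release}.

{Release}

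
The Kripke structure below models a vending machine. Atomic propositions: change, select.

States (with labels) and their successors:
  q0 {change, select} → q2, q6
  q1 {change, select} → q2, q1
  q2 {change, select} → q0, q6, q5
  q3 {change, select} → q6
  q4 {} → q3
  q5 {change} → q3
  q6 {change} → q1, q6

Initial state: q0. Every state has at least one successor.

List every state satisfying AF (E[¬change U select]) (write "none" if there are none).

States satisfying E[¬change U select]: {q0, q1, q2, q3, q4}.
States satisfying AF (E[¬change U select]): {q0, q1, q2, q3, q4, q5}.

{q0, q1, q2, q3, q4, q5}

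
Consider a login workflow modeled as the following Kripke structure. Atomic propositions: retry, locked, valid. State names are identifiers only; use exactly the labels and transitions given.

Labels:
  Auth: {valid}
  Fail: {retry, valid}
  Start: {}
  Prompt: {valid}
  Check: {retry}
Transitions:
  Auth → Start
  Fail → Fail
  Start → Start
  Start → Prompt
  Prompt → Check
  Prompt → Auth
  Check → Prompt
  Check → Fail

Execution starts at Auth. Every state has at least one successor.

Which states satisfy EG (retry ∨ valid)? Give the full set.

States satisfying retry ∨ valid: {Auth, Fail, Prompt, Check}.
States satisfying EG (retry ∨ valid): {Fail, Prompt, Check}.

{Fail, Prompt, Check}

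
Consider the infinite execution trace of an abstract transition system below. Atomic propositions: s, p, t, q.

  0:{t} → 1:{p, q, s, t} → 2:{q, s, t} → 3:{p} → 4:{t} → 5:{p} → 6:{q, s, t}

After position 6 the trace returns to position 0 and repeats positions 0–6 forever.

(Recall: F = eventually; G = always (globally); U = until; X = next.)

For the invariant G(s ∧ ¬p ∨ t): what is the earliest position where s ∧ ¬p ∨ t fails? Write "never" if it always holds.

Check s ∧ ¬p ∨ t at each position in order: 0 ✓, 1 ✓, 2 ✓.
At position 3 the labels are {p}, so s ∧ ¬p ∨ t is false there. This is the first violation.

3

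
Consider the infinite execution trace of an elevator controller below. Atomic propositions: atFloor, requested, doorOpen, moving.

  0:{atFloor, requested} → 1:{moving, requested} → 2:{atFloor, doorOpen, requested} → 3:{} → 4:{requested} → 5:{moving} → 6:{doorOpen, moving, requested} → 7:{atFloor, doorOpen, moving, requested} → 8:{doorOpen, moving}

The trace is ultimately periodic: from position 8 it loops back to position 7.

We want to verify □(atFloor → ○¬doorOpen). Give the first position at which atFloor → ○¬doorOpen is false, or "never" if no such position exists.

Check atFloor → ○¬doorOpen at each position in order: 0 ✓, 1 ✓, 2 ✓, 3 ✓, 4 ✓, 5 ✓, 6 ✓.
At position 7 the labels are {atFloor, doorOpen, moving, requested} and the next position 8 has {doorOpen, moving}, so atFloor → ○¬doorOpen is false there. This is the first violation.

7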